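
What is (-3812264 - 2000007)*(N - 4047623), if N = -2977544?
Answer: 40832174424257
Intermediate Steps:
(-3812264 - 2000007)*(N - 4047623) = (-3812264 - 2000007)*(-2977544 - 4047623) = -5812271*(-7025167) = 40832174424257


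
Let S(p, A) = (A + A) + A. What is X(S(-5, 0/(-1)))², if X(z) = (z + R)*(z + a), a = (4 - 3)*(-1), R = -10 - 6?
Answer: 256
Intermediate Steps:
R = -16
a = -1 (a = 1*(-1) = -1)
S(p, A) = 3*A (S(p, A) = 2*A + A = 3*A)
X(z) = (-1 + z)*(-16 + z) (X(z) = (z - 16)*(z - 1) = (-16 + z)*(-1 + z) = (-1 + z)*(-16 + z))
X(S(-5, 0/(-1)))² = (16 + (3*(0/(-1)))² - 51*0/(-1))² = (16 + (3*(0*(-1)))² - 51*0*(-1))² = (16 + (3*0)² - 51*0)² = (16 + 0² - 17*0)² = (16 + 0 + 0)² = 16² = 256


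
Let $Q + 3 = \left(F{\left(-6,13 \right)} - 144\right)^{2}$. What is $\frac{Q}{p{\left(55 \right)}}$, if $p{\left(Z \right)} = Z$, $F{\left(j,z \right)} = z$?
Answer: $\frac{17158}{55} \approx 311.96$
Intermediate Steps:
$Q = 17158$ ($Q = -3 + \left(13 - 144\right)^{2} = -3 + \left(-131\right)^{2} = -3 + 17161 = 17158$)
$\frac{Q}{p{\left(55 \right)}} = \frac{17158}{55}$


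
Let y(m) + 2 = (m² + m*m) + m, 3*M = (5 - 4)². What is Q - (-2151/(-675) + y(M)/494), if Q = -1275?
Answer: -10928471/8550 ≈ -1278.2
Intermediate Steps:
M = ⅓ (M = (5 - 4)²/3 = (⅓)*1² = (⅓)*1 = ⅓ ≈ 0.33333)
y(m) = -2 + m + 2*m² (y(m) = -2 + ((m² + m*m) + m) = -2 + ((m² + m²) + m) = -2 + (2*m² + m) = -2 + (m + 2*m²) = -2 + m + 2*m²)
Q - (-2151/(-675) + y(M)/494) = -1275 - (-2151/(-675) + (-2 + ⅓ + 2*(⅓)²)/494) = -1275 - (-2151*(-1/675) + (-2 + ⅓ + 2*(⅑))*(1/494)) = -1275 - (239/75 + (-2 + ⅓ + 2/9)*(1/494)) = -1275 - (239/75 - 13/9*1/494) = -1275 - (239/75 - 1/342) = -1275 - 1*27221/8550 = -1275 - 27221/8550 = -10928471/8550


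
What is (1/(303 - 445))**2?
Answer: 1/20164 ≈ 4.9593e-5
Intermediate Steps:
(1/(303 - 445))**2 = (1/(-142))**2 = (-1/142)**2 = 1/20164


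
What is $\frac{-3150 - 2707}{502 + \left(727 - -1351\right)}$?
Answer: $- \frac{5857}{2580} \approx -2.2702$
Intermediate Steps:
$\frac{-3150 - 2707}{502 + \left(727 - -1351\right)} = - \frac{5857}{502 + \left(727 + 1351\right)} = - \frac{5857}{502 + 2078} = - \frac{5857}{2580}$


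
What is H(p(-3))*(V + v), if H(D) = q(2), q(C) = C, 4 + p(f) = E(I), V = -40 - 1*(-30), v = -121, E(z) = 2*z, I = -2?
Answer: -262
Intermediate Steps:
V = -10 (V = -40 + 30 = -10)
p(f) = -8 (p(f) = -4 + 2*(-2) = -4 - 4 = -8)
H(D) = 2
H(p(-3))*(V + v) = 2*(-10 - 121) = 2*(-131) = -262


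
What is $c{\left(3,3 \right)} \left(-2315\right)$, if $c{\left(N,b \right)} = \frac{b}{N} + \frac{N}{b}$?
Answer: $-4630$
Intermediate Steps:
$c{\left(N,b \right)} = \frac{N}{b} + \frac{b}{N}$
$c{\left(3,3 \right)} \left(-2315\right) = \left(\frac{3}{3} + \frac{3}{3}\right) \left(-2315\right) = \left(3 \cdot \frac{1}{3} + 3 \cdot \frac{1}{3}\right) \left(-2315\right) = \left(1 + 1\right) \left(-2315\right) = 2 \left(-2315\right) = -4630$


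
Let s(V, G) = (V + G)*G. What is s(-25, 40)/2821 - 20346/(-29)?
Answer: 57413466/81809 ≈ 701.80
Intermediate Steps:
s(V, G) = G*(G + V) (s(V, G) = (G + V)*G = G*(G + V))
s(-25, 40)/2821 - 20346/(-29) = (40*(40 - 25))/2821 - 20346/(-29) = (40*15)*(1/2821) - 20346*(-1/29) = 600*(1/2821) + 20346/29 = 600/2821 + 20346/29 = 57413466/81809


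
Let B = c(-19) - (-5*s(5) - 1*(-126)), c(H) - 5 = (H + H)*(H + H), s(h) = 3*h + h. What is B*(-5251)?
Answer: -7472173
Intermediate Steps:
s(h) = 4*h
c(H) = 5 + 4*H² (c(H) = 5 + (H + H)*(H + H) = 5 + (2*H)*(2*H) = 5 + 4*H²)
B = 1423 (B = (5 + 4*(-19)²) - (-20*5 - 1*(-126)) = (5 + 4*361) - (-5*20 + 126) = (5 + 1444) - (-100 + 126) = 1449 - 1*26 = 1449 - 26 = 1423)
B*(-5251) = 1423*(-5251) = -7472173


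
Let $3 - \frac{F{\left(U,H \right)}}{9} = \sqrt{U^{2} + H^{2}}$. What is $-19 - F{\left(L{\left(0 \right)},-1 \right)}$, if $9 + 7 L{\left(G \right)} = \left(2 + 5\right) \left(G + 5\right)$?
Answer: $-46 + \frac{45 \sqrt{29}}{7} \approx -11.381$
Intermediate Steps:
$L{\left(G \right)} = \frac{26}{7} + G$ ($L{\left(G \right)} = - \frac{9}{7} + \frac{\left(2 + 5\right) \left(G + 5\right)}{7} = - \frac{9}{7} + \frac{7 \left(5 + G\right)}{7} = - \frac{9}{7} + \frac{35 + 7 G}{7} = - \frac{9}{7} + \left(5 + G\right) = \frac{26}{7} + G$)
$F{\left(U,H \right)} = 27 - 9 \sqrt{H^{2} + U^{2}}$ ($F{\left(U,H \right)} = 27 - 9 \sqrt{U^{2} + H^{2}} = 27 - 9 \sqrt{H^{2} + U^{2}}$)
$-19 - F{\left(L{\left(0 \right)},-1 \right)} = -19 - \left(27 - 9 \sqrt{\left(-1\right)^{2} + \left(\frac{26}{7} + 0\right)^{2}}\right) = -19 - \left(27 - 9 \sqrt{1 + \left(\frac{26}{7}\right)^{2}}\right) = -19 - \left(27 - 9 \sqrt{1 + \frac{676}{49}}\right) = -19 - \left(27 - 9 \sqrt{\frac{725}{49}}\right) = -19 - \left(27 - 9 \frac{5 \sqrt{29}}{7}\right) = -19 - \left(27 - \frac{45 \sqrt{29}}{7}\right) = -46 + \frac{45 \sqrt{29}}{7}$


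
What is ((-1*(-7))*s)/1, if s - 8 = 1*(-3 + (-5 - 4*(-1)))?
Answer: 28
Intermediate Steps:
s = 4 (s = 8 + 1*(-3 + (-5 - 4*(-1))) = 8 + 1*(-3 + (-5 + 4)) = 8 + 1*(-3 - 1) = 8 + 1*(-4) = 8 - 4 = 4)
((-1*(-7))*s)/1 = (-1*(-7)*4)/1 = (7*4)*1 = 28*1 = 28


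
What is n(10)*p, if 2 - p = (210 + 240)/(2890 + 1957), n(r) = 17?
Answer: 157148/4847 ≈ 32.422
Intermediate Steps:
p = 9244/4847 (p = 2 - (210 + 240)/(2890 + 1957) = 2 - 450/4847 = 9244/4847 ≈ 1.9072)
n(10)*p = 17*(9244/4847) = 157148/4847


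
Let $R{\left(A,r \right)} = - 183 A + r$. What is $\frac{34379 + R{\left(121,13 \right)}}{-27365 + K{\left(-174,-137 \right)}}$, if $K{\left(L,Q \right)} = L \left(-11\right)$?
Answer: $- \frac{12249}{25451} \approx -0.48128$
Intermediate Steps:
$R{\left(A,r \right)} = r - 183 A$
$K{\left(L,Q \right)} = - 11 L$
$\frac{34379 + R{\left(121,13 \right)}}{-27365 + K{\left(-174,-137 \right)}} = \frac{34379 + \left(13 - 22143\right)}{-27365 - -1914} = \frac{34379 + \left(13 - 22143\right)}{-27365 + 1914} = \frac{34379 - 22130}{-25451} = 12249 \left(- \frac{1}{25451}\right) = - \frac{12249}{25451}$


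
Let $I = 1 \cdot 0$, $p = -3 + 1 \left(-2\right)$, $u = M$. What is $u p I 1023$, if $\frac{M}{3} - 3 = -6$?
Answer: $0$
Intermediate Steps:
$M = -9$ ($M = 9 + 3 \left(-6\right) = 9 - 18 = -9$)
$u = -9$
$p = -5$ ($p = -3 - 2 = -5$)
$I = 0$
$u p I 1023 = \left(-9\right) \left(-5\right) 0 \cdot 1023 = 45 \cdot 0 \cdot 1023 = 0 \cdot 1023 = 0$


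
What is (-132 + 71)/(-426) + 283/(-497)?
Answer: -1271/2982 ≈ -0.42622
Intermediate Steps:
(-132 + 71)/(-426) + 283/(-497) = -61*(-1/426) + 283*(-1/497) = 61/426 - 283/497 = -1271/2982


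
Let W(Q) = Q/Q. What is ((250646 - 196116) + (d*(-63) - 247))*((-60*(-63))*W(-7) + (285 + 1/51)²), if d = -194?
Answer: 14706056189380/2601 ≈ 5.6540e+9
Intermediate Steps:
W(Q) = 1
((250646 - 196116) + (d*(-63) - 247))*((-60*(-63))*W(-7) + (285 + 1/51)²) = ((250646 - 196116) + (-194*(-63) - 247))*(-60*(-63)*1 + (285 + 1/51)²) = (54530 + (12222 - 247))*(3780*1 + (285 + 1/51)²) = (54530 + 11975)*(3780 + (14536/51)²) = 66505*(3780 + 211295296/2601) = 66505*(221127076/2601) = 14706056189380/2601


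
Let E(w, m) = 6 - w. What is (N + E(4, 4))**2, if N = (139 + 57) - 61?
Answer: 18769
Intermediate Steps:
N = 135 (N = 196 - 61 = 135)
(N + E(4, 4))**2 = (135 + (6 - 1*4))**2 = (135 + (6 - 4))**2 = (135 + 2)**2 = 137**2 = 18769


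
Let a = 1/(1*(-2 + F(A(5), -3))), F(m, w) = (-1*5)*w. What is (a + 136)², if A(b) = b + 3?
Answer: 3129361/169 ≈ 18517.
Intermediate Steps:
A(b) = 3 + b
F(m, w) = -5*w
a = 1/13 (a = 1/(1*(-2 - 5*(-3))) = 1/(1*(-2 + 15)) = 1/(1*13) = 1/13 ≈ 0.076923)
(a + 136)² = (1/13 + 136)² = (1769/13)² = 3129361/169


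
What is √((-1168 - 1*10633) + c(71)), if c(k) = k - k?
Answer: I*√11801 ≈ 108.63*I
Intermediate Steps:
c(k) = 0
√((-1168 - 1*10633) + c(71)) = √((-1168 - 1*10633) + 0) = √((-1168 - 10633) + 0) = √(-11801 + 0) = √(-11801) = I*√11801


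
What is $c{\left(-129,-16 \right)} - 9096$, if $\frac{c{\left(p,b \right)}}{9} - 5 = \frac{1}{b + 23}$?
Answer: $- \frac{63348}{7} \approx -9049.7$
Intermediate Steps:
$c{\left(p,b \right)} = 45 + \frac{9}{23 + b}$ ($c{\left(p,b \right)} = 45 + \frac{9}{b + 23} = 45 + \frac{9}{23 + b}$)
$c{\left(-129,-16 \right)} - 9096 = \frac{9 \left(116 + 5 \left(-16\right)\right)}{23 - 16} - 9096 = \frac{9 \left(116 - 80\right)}{7} - 9096 = 9 \cdot \frac{1}{7} \cdot 36 - 9096 = \frac{324}{7} - 9096 = - \frac{63348}{7}$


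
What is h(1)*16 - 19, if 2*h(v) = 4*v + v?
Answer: 21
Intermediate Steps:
h(v) = 5*v/2 (h(v) = (4*v + v)/2 = (5*v)/2 = 5*v/2)
h(1)*16 - 19 = ((5/2)*1)*16 - 19 = (5/2)*16 - 19 = 40 - 19 = 21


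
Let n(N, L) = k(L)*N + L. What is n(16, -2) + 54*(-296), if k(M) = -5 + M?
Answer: -16098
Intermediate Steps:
n(N, L) = L + N*(-5 + L) (n(N, L) = (-5 + L)*N + L = N*(-5 + L) + L = L + N*(-5 + L))
n(16, -2) + 54*(-296) = (-2 + 16*(-5 - 2)) + 54*(-296) = (-2 + 16*(-7)) - 15984 = (-2 - 112) - 15984 = -114 - 15984 = -16098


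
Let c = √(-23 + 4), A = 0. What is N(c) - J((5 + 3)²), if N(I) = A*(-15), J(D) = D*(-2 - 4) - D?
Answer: 448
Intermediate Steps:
J(D) = -7*D (J(D) = D*(-6) - D = -6*D - D = -7*D)
c = I*√19 (c = √(-19) = I*√19 ≈ 4.3589*I)
N(I) = 0 (N(I) = 0*(-15) = 0)
N(c) - J((5 + 3)²) = 0 - (-7)*(5 + 3)² = 0 - (-7)*8² = 0 - (-7)*64 = 0 - 1*(-448) = 0 + 448 = 448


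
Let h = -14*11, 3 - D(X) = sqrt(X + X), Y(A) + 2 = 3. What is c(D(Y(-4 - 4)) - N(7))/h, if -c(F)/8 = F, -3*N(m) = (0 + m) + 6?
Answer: 8/21 - 4*sqrt(2)/77 ≈ 0.30749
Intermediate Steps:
Y(A) = 1 (Y(A) = -2 + 3 = 1)
N(m) = -2 - m/3 (N(m) = -((0 + m) + 6)/3 = -(m + 6)/3 = -(6 + m)/3 = -2 - m/3)
D(X) = 3 - sqrt(2)*sqrt(X) (D(X) = 3 - sqrt(X + X) = 3 - sqrt(2*X) = 3 - sqrt(2)*sqrt(X))
h = -154
c(F) = -8*F
c(D(Y(-4 - 4)) - N(7))/h = -8*((3 - sqrt(2)*sqrt(1)) - (-2 - 1/3*7))/(-154) = -8*((3 - 1*sqrt(2)*1) - (-2 - 7/3))*(-1/154) = -8*((3 - sqrt(2)) - 1*(-13/3))*(-1/154) = -8*((3 - sqrt(2)) + 13/3)*(-1/154) = -8*(22/3 - sqrt(2))*(-1/154) = (-176/3 + 8*sqrt(2))*(-1/154) = 8/21 - 4*sqrt(2)/77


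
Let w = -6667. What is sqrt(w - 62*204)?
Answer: I*sqrt(19315) ≈ 138.98*I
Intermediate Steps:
sqrt(w - 62*204) = sqrt(-6667 - 62*204) = sqrt(-6667 - 12648) = sqrt(-19315) = I*sqrt(19315)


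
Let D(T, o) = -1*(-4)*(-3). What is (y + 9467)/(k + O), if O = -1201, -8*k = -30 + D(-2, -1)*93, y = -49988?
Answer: 162084/4231 ≈ 38.309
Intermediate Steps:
D(T, o) = -12 (D(T, o) = 4*(-3) = -12)
k = 573/4 (k = -(-30 - 12*93)/8 = -(-30 - 1116)/8 = -⅛*(-1146) = 573/4 ≈ 143.25)
(y + 9467)/(k + O) = (-49988 + 9467)/(573/4 - 1201) = -40521/(-4231/4) = -40521*(-4/4231) = 162084/4231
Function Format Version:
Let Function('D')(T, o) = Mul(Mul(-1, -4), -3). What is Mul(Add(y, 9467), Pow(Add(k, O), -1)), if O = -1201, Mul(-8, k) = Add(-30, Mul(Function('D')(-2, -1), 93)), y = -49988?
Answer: Rational(162084, 4231) ≈ 38.309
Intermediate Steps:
Function('D')(T, o) = -12 (Function('D')(T, o) = Mul(4, -3) = -12)
k = Rational(573, 4) (k = Mul(Rational(-1, 8), Add(-30, Mul(-12, 93))) = Mul(Rational(-1, 8), Add(-30, -1116)) = Mul(Rational(-1, 8), -1146) = Rational(573, 4) ≈ 143.25)
Mul(Add(y, 9467), Pow(Add(k, O), -1)) = Mul(Add(-49988, 9467), Pow(Add(Rational(573, 4), -1201), -1)) = Mul(-40521, Pow(Rational(-4231, 4), -1)) = Mul(-40521, Rational(-4, 4231)) = Rational(162084, 4231)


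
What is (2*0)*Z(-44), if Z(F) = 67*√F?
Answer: 0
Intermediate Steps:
(2*0)*Z(-44) = (2*0)*(67*√(-44)) = 0*(67*(2*I*√11)) = 0*(134*I*√11) = 0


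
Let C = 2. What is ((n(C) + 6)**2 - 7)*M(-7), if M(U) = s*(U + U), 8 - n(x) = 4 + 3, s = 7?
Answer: -4116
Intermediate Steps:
n(x) = 1 (n(x) = 8 - (4 + 3) = 8 - 1*7 = 8 - 7 = 1)
M(U) = 14*U (M(U) = 7*(U + U) = 7*(2*U) = 14*U)
((n(C) + 6)**2 - 7)*M(-7) = ((1 + 6)**2 - 7)*(14*(-7)) = (7**2 - 7)*(-98) = (49 - 7)*(-98) = 42*(-98) = -4116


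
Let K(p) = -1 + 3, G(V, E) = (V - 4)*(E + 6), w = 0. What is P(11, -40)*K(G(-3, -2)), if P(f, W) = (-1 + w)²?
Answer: 2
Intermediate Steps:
G(V, E) = (-4 + V)*(6 + E)
P(f, W) = 1 (P(f, W) = (-1 + 0)² = (-1)² = 1)
K(p) = 2
P(11, -40)*K(G(-3, -2)) = 1*2 = 2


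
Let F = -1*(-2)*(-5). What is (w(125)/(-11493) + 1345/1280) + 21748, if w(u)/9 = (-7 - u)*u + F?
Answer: 7114252249/326912 ≈ 21762.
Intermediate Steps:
F = -10 (F = 2*(-5) = -10)
w(u) = -90 + 9*u*(-7 - u) (w(u) = 9*((-7 - u)*u - 10) = 9*(u*(-7 - u) - 10) = 9*(-10 + u*(-7 - u)) = -90 + 9*u*(-7 - u))
(w(125)/(-11493) + 1345/1280) + 21748 = ((-90 - 63*125 - 9*125²)/(-11493) + 1345/1280) + 21748 = ((-90 - 7875 - 9*15625)*(-1/11493) + 1345*(1/1280)) + 21748 = ((-90 - 7875 - 140625)*(-1/11493) + 269/256) + 21748 = (-148590*(-1/11493) + 269/256) + 21748 = (16510/1277 + 269/256) + 21748 = 4570073/326912 + 21748 = 7114252249/326912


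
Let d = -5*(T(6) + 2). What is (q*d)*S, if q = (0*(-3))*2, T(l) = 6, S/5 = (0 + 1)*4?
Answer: 0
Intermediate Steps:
S = 20 (S = 5*((0 + 1)*4) = 5*(1*4) = 5*4 = 20)
q = 0 (q = 0*2 = 0)
d = -40 (d = -5*(6 + 2) = -5*8 = -40)
(q*d)*S = (0*(-40))*20 = 0*20 = 0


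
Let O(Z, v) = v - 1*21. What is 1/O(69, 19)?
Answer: -½ ≈ -0.50000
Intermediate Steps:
O(Z, v) = -21 + v (O(Z, v) = v - 21 = -21 + v)
1/O(69, 19) = 1/(-21 + 19) = 1/(-2) = -½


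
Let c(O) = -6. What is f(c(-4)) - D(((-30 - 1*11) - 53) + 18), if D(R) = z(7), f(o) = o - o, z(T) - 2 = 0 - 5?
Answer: 3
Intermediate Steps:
z(T) = -3 (z(T) = 2 + (0 - 5) = 2 - 5 = -3)
f(o) = 0
D(R) = -3
f(c(-4)) - D(((-30 - 1*11) - 53) + 18) = 0 - 1*(-3) = 0 + 3 = 3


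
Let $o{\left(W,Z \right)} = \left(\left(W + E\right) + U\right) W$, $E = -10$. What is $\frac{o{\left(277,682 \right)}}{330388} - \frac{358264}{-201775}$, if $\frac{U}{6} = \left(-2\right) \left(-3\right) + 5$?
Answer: $\frac{136978054207}{66664038700} \approx 2.0548$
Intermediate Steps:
$U = 66$ ($U = 6 \left(\left(-2\right) \left(-3\right) + 5\right) = 6 \left(6 + 5\right) = 6 \cdot 11 = 66$)
$o{\left(W,Z \right)} = W \left(56 + W\right)$ ($o{\left(W,Z \right)} = \left(\left(W - 10\right) + 66\right) W = \left(\left(-10 + W\right) + 66\right) W = \left(56 + W\right) W = W \left(56 + W\right)$)
$\frac{o{\left(277,682 \right)}}{330388} - \frac{358264}{-201775} = \frac{277 \left(56 + 277\right)}{330388} - \frac{358264}{-201775} = 277 \cdot 333 \cdot \frac{1}{330388} - - \frac{358264}{201775} = 92241 \cdot \frac{1}{330388} + \frac{358264}{201775} = \frac{92241}{330388} + \frac{358264}{201775} = \frac{136978054207}{66664038700}$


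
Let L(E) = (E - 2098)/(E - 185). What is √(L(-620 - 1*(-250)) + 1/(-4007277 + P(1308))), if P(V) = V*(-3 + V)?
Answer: √89482066888230835/141854115 ≈ 2.1088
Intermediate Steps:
L(E) = (-2098 + E)/(-185 + E)
√(L(-620 - 1*(-250)) + 1/(-4007277 + P(1308))) = √((-2098 + (-620 - 1*(-250)))/(-185 + (-620 - 1*(-250))) + 1/(-4007277 + 1308*(-3 + 1308))) = √((-2098 + (-620 + 250))/(-185 + (-620 + 250)) + 1/(-4007277 + 1308*1305)) = √((-2098 - 370)/(-185 - 370) + 1/(-4007277 + 1706940)) = √(-2468/(-555) + 1/(-2300337)) = √(-1/555*(-2468) - 1/2300337) = √(2468/555 - 1/2300337) = √(1892410387/425562345) = √89482066888230835/141854115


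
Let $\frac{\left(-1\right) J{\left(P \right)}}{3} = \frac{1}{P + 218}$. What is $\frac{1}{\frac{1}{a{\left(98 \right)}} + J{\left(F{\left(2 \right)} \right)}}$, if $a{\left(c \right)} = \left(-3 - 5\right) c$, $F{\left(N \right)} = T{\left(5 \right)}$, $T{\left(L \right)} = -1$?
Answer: $- \frac{24304}{367} \approx -66.223$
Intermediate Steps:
$F{\left(N \right)} = -1$
$J{\left(P \right)} = - \frac{3}{218 + P}$ ($J{\left(P \right)} = - \frac{3}{P + 218} = - \frac{3}{218 + P}$)
$a{\left(c \right)} = - 8 c$ ($a{\left(c \right)} = \left(-3 - 5\right) c = - 8 c$)
$\frac{1}{\frac{1}{a{\left(98 \right)}} + J{\left(F{\left(2 \right)} \right)}} = \frac{1}{\frac{1}{\left(-8\right) 98} - \frac{3}{218 - 1}} = \frac{1}{\frac{1}{-784} - \frac{3}{217}} = \frac{1}{- \frac{1}{784} - \frac{3}{217}} = \frac{1}{- \frac{367}{24304}} = - \frac{24304}{367}$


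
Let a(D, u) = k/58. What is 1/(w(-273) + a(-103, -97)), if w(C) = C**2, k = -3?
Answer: 58/4322679 ≈ 1.3418e-5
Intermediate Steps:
a(D, u) = -3/58
1/(w(-273) + a(-103, -97)) = 1/((-273)**2 - 3/58) = 1/(74529 - 3/58) = 1/(4322679/58) = 58/4322679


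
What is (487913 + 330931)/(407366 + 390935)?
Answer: 818844/798301 ≈ 1.0257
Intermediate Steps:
(487913 + 330931)/(407366 + 390935) = 818844/798301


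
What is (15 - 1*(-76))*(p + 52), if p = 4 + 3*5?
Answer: 6461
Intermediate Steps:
p = 19 (p = 4 + 15 = 19)
(15 - 1*(-76))*(p + 52) = (15 - 1*(-76))*(19 + 52) = (15 + 76)*71 = 91*71 = 6461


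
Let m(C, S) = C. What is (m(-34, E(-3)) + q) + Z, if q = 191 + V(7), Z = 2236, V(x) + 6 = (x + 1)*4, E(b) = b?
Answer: 2419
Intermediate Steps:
V(x) = -2 + 4*x (V(x) = -6 + (x + 1)*4 = -6 + (1 + x)*4 = -6 + (4 + 4*x) = -2 + 4*x)
q = 217 (q = 191 + (-2 + 4*7) = 191 + (-2 + 28) = 191 + 26 = 217)
(m(-34, E(-3)) + q) + Z = (-34 + 217) + 2236 = 183 + 2236 = 2419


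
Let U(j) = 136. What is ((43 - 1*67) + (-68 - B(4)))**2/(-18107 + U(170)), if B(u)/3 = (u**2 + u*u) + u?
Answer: -40000/17971 ≈ -2.2258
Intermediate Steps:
B(u) = 3*u + 6*u**2 (B(u) = 3*((u**2 + u*u) + u) = 3*((u**2 + u**2) + u) = 3*(2*u**2 + u) = 3*(u + 2*u**2) = 3*u + 6*u**2)
((43 - 1*67) + (-68 - B(4)))**2/(-18107 + U(170)) = ((43 - 1*67) + (-68 - 3*4*(1 + 2*4)))**2/(-18107 + 136) = ((43 - 67) + (-68 - 3*4*(1 + 8)))**2/(-17971) = (-24 + (-68 - 3*4*9))**2*(-1/17971) = (-24 + (-68 - 1*108))**2*(-1/17971) = (-24 + (-68 - 108))**2*(-1/17971) = (-24 - 176)**2*(-1/17971) = (-200)**2*(-1/17971) = 40000*(-1/17971) = -40000/17971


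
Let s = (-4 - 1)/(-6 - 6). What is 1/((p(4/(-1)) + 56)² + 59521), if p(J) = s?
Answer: 144/9029353 ≈ 1.5948e-5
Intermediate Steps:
s = 5/12 (s = -5/(-12) = -5*(-1/12) = 5/12 ≈ 0.41667)
p(J) = 5/12
1/((p(4/(-1)) + 56)² + 59521) = 1/((5/12 + 56)² + 59521) = 1/((677/12)² + 59521) = 1/(458329/144 + 59521) = 1/(9029353/144) = 144/9029353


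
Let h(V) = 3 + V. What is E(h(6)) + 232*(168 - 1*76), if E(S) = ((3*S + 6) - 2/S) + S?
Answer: 192472/9 ≈ 21386.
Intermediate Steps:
E(S) = 6 - 2/S + 4*S (E(S) = ((6 + 3*S) - 2/S) + S = (6 - 2/S + 3*S) + S = 6 - 2/S + 4*S)
E(h(6)) + 232*(168 - 1*76) = (6 - 2/(3 + 6) + 4*(3 + 6)) + 232*(168 - 1*76) = (6 - 2/9 + 4*9) + 232*(168 - 76) = (6 - 2*⅑ + 36) + 232*92 = (6 - 2/9 + 36) + 21344 = 376/9 + 21344 = 192472/9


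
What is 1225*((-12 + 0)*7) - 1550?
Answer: -104450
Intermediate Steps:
1225*((-12 + 0)*7) - 1550 = 1225*(-12*7) - 1550 = 1225*(-84) - 1550 = -102900 - 1550 = -104450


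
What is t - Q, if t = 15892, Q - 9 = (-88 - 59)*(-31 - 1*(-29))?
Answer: 15589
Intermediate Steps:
Q = 303 (Q = 9 + (-88 - 59)*(-31 - 1*(-29)) = 9 - 147*(-31 + 29) = 9 - 147*(-2) = 9 + 294 = 303)
t - Q = 15892 - 1*303 = 15892 - 303 = 15589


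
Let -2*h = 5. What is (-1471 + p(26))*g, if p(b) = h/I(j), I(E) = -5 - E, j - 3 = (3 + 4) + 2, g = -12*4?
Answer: 1200216/17 ≈ 70601.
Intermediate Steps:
g = -48
j = 12 (j = 3 + ((3 + 4) + 2) = 3 + (7 + 2) = 3 + 9 = 12)
h = -5/2 (h = -½*5 = -5/2 ≈ -2.5000)
p(b) = 5/34 (p(b) = -5/(2*(-5 - 1*12)) = -5/(2*(-5 - 12)) = -5/2/(-17) = -5/2*(-1/17) = 5/34)
(-1471 + p(26))*g = (-1471 + 5/34)*(-48) = -50009/34*(-48) = 1200216/17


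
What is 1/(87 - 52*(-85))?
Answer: 1/4507 ≈ 0.00022188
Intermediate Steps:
1/(87 - 52*(-85)) = 1/(87 + 4420) = 1/4507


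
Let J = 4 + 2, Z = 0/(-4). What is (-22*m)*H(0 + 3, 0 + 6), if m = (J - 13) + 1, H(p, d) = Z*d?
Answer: 0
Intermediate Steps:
Z = 0 (Z = 0*(-¼) = 0)
J = 6
H(p, d) = 0 (H(p, d) = 0*d = 0)
m = -6 (m = (6 - 13) + 1 = -7 + 1 = -6)
(-22*m)*H(0 + 3, 0 + 6) = -22*(-6)*0 = 132*0 = 0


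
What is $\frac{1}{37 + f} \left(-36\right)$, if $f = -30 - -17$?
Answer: $- \frac{3}{2} \approx -1.5$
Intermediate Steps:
$f = -13$ ($f = -30 + 17 = -13$)
$\frac{1}{37 + f} \left(-36\right) = \frac{1}{37 - 13} \left(-36\right) = \frac{1}{24} \left(-36\right) = - \frac{3}{2}$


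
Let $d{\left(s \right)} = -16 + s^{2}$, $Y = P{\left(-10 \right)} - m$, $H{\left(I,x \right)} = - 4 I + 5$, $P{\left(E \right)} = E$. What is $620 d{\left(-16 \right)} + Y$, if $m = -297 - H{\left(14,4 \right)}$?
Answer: $149036$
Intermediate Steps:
$H{\left(I,x \right)} = 5 - 4 I$
$m = -246$ ($m = -297 - \left(5 - 56\right) = -297 - -51 = -297 + 51 = -246$)
$Y = 236$ ($Y = -10 - -246 = -10 + 246 = 236$)
$620 d{\left(-16 \right)} + Y = 620 \left(-16 + \left(-16\right)^{2}\right) + 236 = 620 \left(-16 + 256\right) + 236 = 620 \cdot 240 + 236 = 148800 + 236 = 149036$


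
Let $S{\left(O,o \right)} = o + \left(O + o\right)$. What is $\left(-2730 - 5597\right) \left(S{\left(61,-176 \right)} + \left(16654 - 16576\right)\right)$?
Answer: $1773651$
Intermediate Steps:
$S{\left(O,o \right)} = O + 2 o$
$\left(-2730 - 5597\right) \left(S{\left(61,-176 \right)} + \left(16654 - 16576\right)\right) = \left(-2730 - 5597\right) \left(\left(61 + 2 \left(-176\right)\right) + \left(16654 - 16576\right)\right) = - 8327 \left(\left(61 - 352\right) + 78\right) = - 8327 \left(-291 + 78\right) = \left(-8327\right) \left(-213\right) = 1773651$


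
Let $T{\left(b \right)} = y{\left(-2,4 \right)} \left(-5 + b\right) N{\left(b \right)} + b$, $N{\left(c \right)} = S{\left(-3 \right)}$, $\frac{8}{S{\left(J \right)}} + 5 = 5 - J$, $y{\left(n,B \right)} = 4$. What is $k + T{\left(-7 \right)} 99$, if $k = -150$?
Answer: $-13515$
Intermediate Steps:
$S{\left(J \right)} = - \frac{8}{J}$ ($S{\left(J \right)} = \frac{8}{-5 - \left(-5 + J\right)} = \frac{8}{\left(-1\right) J} = 8 \left(- \frac{1}{J}\right) = - \frac{8}{J}$)
$N{\left(c \right)} = \frac{8}{3}$ ($N{\left(c \right)} = - \frac{8}{-3} = \left(-8\right) \left(- \frac{1}{3}\right) = \frac{8}{3}$)
$T{\left(b \right)} = - \frac{160}{3} + \frac{35 b}{3}$ ($T{\left(b \right)} = 4 \left(-5 + b\right) \frac{8}{3} + b = \left(-20 + 4 b\right) \frac{8}{3} + b = \left(- \frac{160}{3} + \frac{32 b}{3}\right) + b = - \frac{160}{3} + \frac{35 b}{3}$)
$k + T{\left(-7 \right)} 99 = -150 + \left(- \frac{160}{3} + \frac{35}{3} \left(-7\right)\right) 99 = -150 + \left(- \frac{160}{3} - \frac{245}{3}\right) 99 = -150 - 13365 = -13515$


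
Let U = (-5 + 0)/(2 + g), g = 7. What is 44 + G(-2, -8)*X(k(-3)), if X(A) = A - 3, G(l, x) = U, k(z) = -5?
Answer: 436/9 ≈ 48.444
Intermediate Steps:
U = -5/9 (U = (-5 + 0)/(2 + 7) = -5/9 ≈ -0.55556)
G(l, x) = -5/9
X(A) = -3 + A
44 + G(-2, -8)*X(k(-3)) = 44 - 5*(-3 - 5)/9 = 44 - 5/9*(-8) = 44 + 40/9 = 436/9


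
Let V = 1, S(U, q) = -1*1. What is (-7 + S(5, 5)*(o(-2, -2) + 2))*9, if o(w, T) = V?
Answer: -90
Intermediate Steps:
S(U, q) = -1
o(w, T) = 1
(-7 + S(5, 5)*(o(-2, -2) + 2))*9 = (-7 - (1 + 2))*9 = (-7 - 1*3)*9 = (-7 - 3)*9 = -10*9 = -90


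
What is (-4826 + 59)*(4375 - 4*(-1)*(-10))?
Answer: -20664945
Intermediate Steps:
(-4826 + 59)*(4375 - 4*(-1)*(-10)) = -4767*(4375 + 4*(-10)) = -4767*(4375 - 40) = -4767*4335 = -20664945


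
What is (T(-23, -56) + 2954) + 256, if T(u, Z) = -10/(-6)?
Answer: 9635/3 ≈ 3211.7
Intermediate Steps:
T(u, Z) = 5/3 (T(u, Z) = -10*(-⅙) = 5/3)
(T(-23, -56) + 2954) + 256 = (5/3 + 2954) + 256 = 8867/3 + 256 = 9635/3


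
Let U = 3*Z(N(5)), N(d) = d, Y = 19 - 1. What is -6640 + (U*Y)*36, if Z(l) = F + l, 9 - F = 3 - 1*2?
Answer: 18632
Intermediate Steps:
F = 8 (F = 9 - (3 - 1*2) = 9 - (3 - 2) = 9 - 1*1 = 9 - 1 = 8)
Y = 18
Z(l) = 8 + l
U = 39 (U = 3*(8 + 5) = 3*13 = 39)
-6640 + (U*Y)*36 = -6640 + (39*18)*36 = -6640 + 702*36 = -6640 + 25272 = 18632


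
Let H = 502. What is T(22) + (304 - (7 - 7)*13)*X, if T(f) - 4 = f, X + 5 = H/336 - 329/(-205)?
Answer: -2376044/4305 ≈ -551.93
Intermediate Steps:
X = -65473/34440 (X = -5 + (502/336 - 329/(-205)) = -5 + (502*(1/336) - 329*(-1/205)) = -5 + (251/168 + 329/205) = -5 + 106727/34440 = -65473/34440 ≈ -1.9011)
T(f) = 4 + f
T(22) + (304 - (7 - 7)*13)*X = (4 + 22) + (304 - (7 - 7)*13)*(-65473/34440) = 26 + (304 - 0*13)*(-65473/34440) = 26 + (304 - 1*0)*(-65473/34440) = 26 + (304 + 0)*(-65473/34440) = 26 + 304*(-65473/34440) = 26 - 2487974/4305 = -2376044/4305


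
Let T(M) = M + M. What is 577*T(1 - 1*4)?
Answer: -3462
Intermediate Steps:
T(M) = 2*M
577*T(1 - 1*4) = 577*(2*(1 - 1*4)) = 577*(2*(1 - 4)) = 577*(2*(-3)) = 577*(-6) = -3462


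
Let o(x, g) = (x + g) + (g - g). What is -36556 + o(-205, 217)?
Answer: -36544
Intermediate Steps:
o(x, g) = g + x (o(x, g) = (g + x) + 0 = g + x)
-36556 + o(-205, 217) = -36556 + (217 - 205) = -36556 + 12 = -36544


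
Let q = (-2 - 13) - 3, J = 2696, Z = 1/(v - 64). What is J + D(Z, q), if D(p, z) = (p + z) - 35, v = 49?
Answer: 39644/15 ≈ 2642.9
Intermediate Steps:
Z = -1/15 (Z = 1/(49 - 64) = 1/(-15) = -1/15 ≈ -0.066667)
q = -18 (q = -15 - 3 = -18)
D(p, z) = -35 + p + z
J + D(Z, q) = 2696 + (-35 - 1/15 - 18) = 2696 - 796/15 = 39644/15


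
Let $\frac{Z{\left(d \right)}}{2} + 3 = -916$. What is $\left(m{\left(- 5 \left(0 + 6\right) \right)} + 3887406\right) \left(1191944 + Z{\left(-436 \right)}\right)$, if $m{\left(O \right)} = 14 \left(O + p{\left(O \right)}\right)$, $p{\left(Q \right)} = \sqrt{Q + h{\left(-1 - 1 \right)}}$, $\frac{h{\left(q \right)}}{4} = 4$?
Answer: $4625925360516 + 16661484 i \sqrt{14} \approx 4.6259 \cdot 10^{12} + 6.2342 \cdot 10^{7} i$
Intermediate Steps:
$h{\left(q \right)} = 16$ ($h{\left(q \right)} = 4 \cdot 4 = 16$)
$Z{\left(d \right)} = -1838$ ($Z{\left(d \right)} = -6 + 2 \left(-916\right) = -6 - 1832 = -1838$)
$p{\left(Q \right)} = \sqrt{16 + Q}$ ($p{\left(Q \right)} = \sqrt{Q + 16} = \sqrt{16 + Q}$)
$m{\left(O \right)} = 14 O + 14 \sqrt{16 + O}$ ($m{\left(O \right)} = 14 \left(O + \sqrt{16 + O}\right) = 14 O + 14 \sqrt{16 + O}$)
$\left(m{\left(- 5 \left(0 + 6\right) \right)} + 3887406\right) \left(1191944 + Z{\left(-436 \right)}\right) = \left(\left(14 \left(- 5 \left(0 + 6\right)\right) + 14 \sqrt{16 - 5 \left(0 + 6\right)}\right) + 3887406\right) \left(1191944 - 1838\right) = \left(\left(14 \left(\left(-5\right) 6\right) + 14 \sqrt{16 - 30}\right) + 3887406\right) 1190106 = \left(\left(14 \left(-30\right) + 14 \sqrt{16 - 30}\right) + 3887406\right) 1190106 = \left(\left(-420 + 14 \sqrt{-14}\right) + 3887406\right) 1190106 = \left(\left(-420 + 14 i \sqrt{14}\right) + 3887406\right) 1190106 = \left(3886986 + 14 i \sqrt{14}\right) 1190106 = 4625925360516 + 16661484 i \sqrt{14}$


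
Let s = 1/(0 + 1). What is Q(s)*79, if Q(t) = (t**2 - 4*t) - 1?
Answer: -316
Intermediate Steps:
s = 1 (s = 1/1 = 1)
Q(t) = -1 + t**2 - 4*t
Q(s)*79 = (-1 + 1**2 - 4*1)*79 = (-1 + 1 - 4)*79 = -4*79 = -316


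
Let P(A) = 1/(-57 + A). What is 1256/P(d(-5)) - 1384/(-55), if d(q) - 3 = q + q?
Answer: -4419736/55 ≈ -80359.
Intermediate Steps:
d(q) = 3 + 2*q (d(q) = 3 + (q + q) = 3 + 2*q)
1256/P(d(-5)) - 1384/(-55) = 1256/(1/(-57 + (3 + 2*(-5)))) - 1384/(-55) = 1256/(1/(-57 + (3 - 10))) - 1384*(-1/55) = 1256/(1/(-57 - 7)) + 1384/55 = 1256/(1/(-64)) + 1384/55 = 1256/(-1/64) + 1384/55 = 1256*(-64) + 1384/55 = -80384 + 1384/55 = -4419736/55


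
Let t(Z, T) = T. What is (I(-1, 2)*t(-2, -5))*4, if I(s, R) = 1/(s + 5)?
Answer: -5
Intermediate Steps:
I(s, R) = 1/(5 + s)
(I(-1, 2)*t(-2, -5))*4 = (-5/(5 - 1))*4 = (-5/4)*4 = ((1/4)*(-5))*4 = -5/4*4 = -5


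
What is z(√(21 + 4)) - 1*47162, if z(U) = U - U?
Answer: -47162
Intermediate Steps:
z(U) = 0
z(√(21 + 4)) - 1*47162 = 0 - 1*47162 = 0 - 47162 = -47162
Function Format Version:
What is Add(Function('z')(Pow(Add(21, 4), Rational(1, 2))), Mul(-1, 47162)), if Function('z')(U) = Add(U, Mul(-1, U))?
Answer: -47162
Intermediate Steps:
Function('z')(U) = 0
Add(Function('z')(Pow(Add(21, 4), Rational(1, 2))), Mul(-1, 47162)) = Add(0, Mul(-1, 47162)) = Add(0, -47162) = -47162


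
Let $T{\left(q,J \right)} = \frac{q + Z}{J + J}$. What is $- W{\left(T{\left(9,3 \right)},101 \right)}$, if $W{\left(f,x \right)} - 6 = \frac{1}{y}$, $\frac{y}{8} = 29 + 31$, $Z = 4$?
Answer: $- \frac{2881}{480} \approx -6.0021$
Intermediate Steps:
$T{\left(q,J \right)} = \frac{4 + q}{2 J}$ ($T{\left(q,J \right)} = \frac{q + 4}{J + J} = \frac{4 + q}{2 J}$)
$y = 480$ ($y = 8 \left(29 + 31\right) = 8 \cdot 60 = 480$)
$W{\left(f,x \right)} = \frac{2881}{480}$ ($W{\left(f,x \right)} = 6 + \frac{1}{480} = \frac{2881}{480}$)
$- W{\left(T{\left(9,3 \right)},101 \right)} = \left(-1\right) \frac{2881}{480} = - \frac{2881}{480}$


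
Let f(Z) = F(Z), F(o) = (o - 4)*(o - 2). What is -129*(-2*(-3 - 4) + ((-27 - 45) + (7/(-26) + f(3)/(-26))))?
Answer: 97653/13 ≈ 7511.8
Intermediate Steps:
F(o) = (-4 + o)*(-2 + o)
f(Z) = 8 + Z² - 6*Z
-129*(-2*(-3 - 4) + ((-27 - 45) + (7/(-26) + f(3)/(-26)))) = -129*(-2*(-3 - 4) + ((-27 - 45) + (7/(-26) + (8 + 3² - 6*3)/(-26)))) = -129*(-2*(-7) + (-72 + (7*(-1/26) + (8 + 9 - 18)*(-1/26)))) = -129*(14 + (-72 + (-7/26 - 1*(-1/26)))) = -129*(14 + (-72 + (-7/26 + 1/26))) = -129*(14 + (-72 - 3/13)) = -129*(14 - 939/13) = -129*(-757/13) = 97653/13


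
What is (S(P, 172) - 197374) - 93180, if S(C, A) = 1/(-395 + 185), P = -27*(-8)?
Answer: -61016341/210 ≈ -2.9055e+5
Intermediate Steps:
P = 216
S(C, A) = -1/210 (S(C, A) = 1/(-210) = -1/210)
(S(P, 172) - 197374) - 93180 = (-1/210 - 197374) - 93180 = -41448541/210 - 93180 = -61016341/210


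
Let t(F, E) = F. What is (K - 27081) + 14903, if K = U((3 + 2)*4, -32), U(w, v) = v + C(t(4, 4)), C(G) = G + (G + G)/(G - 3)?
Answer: -12198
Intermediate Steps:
C(G) = G + 2*G/(-3 + G) (C(G) = G + (2*G)/(-3 + G) = G + 2*G/(-3 + G))
U(w, v) = 12 + v (U(w, v) = v + 4*(-1 + 4)/(-3 + 4) = v + 4*3/1 = v + 4*1*3 = v + 12 = 12 + v)
K = -20 (K = 12 - 32 = -20)
(K - 27081) + 14903 = (-20 - 27081) + 14903 = -27101 + 14903 = -12198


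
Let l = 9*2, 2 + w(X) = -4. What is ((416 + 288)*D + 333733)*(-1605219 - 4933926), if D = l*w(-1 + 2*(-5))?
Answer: -1685144205645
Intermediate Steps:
w(X) = -6 (w(X) = -2 - 4 = -6)
l = 18
D = -108 (D = 18*(-6) = -108)
((416 + 288)*D + 333733)*(-1605219 - 4933926) = ((416 + 288)*(-108) + 333733)*(-1605219 - 4933926) = (704*(-108) + 333733)*(-6539145) = (-76032 + 333733)*(-6539145) = 257701*(-6539145) = -1685144205645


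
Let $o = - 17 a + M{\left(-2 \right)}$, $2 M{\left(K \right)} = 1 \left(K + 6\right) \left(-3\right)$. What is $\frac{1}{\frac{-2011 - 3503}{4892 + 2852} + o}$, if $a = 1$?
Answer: $- \frac{3872}{91813} \approx -0.042173$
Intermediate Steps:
$M{\left(K \right)} = -9 - \frac{3 K}{2}$ ($M{\left(K \right)} = \frac{1 \left(K + 6\right) \left(-3\right)}{2} = \frac{1 \left(6 + K\right) \left(-3\right)}{2} = \frac{\left(6 + K\right) \left(-3\right)}{2} = \frac{-18 - 3 K}{2} = -9 - \frac{3 K}{2}$)
$o = -23$ ($o = \left(-17\right) 1 - 6 = -17 + \left(-9 + 3\right) = -17 - 6 = -23$)
$\frac{1}{\frac{-2011 - 3503}{4892 + 2852} + o} = \frac{1}{\frac{-2011 - 3503}{4892 + 2852} - 23} = \frac{1}{- \frac{5514}{7744} - 23} = \frac{1}{\left(-5514\right) \frac{1}{7744} - 23} = \frac{1}{- \frac{2757}{3872} - 23} = \frac{1}{- \frac{91813}{3872}} = - \frac{3872}{91813}$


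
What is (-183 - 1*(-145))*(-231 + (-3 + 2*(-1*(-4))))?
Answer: 8588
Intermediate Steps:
(-183 - 1*(-145))*(-231 + (-3 + 2*(-1*(-4)))) = (-183 + 145)*(-231 + (-3 + 2*4)) = -38*(-231 + (-3 + 8)) = -38*(-231 + 5) = -38*(-226) = 8588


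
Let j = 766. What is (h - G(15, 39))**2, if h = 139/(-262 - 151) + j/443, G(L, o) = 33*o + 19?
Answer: 56972759996846929/33473995681 ≈ 1.7020e+6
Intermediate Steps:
G(L, o) = 19 + 33*o
h = 254781/182959 (h = 139/(-262 - 151) + 766/443 = 139/(-413) + 766*(1/443) = 139*(-1/413) + 766/443 = -139/413 + 766/443 = 254781/182959 ≈ 1.3926)
(h - G(15, 39))**2 = (254781/182959 - (19 + 33*39))**2 = (254781/182959 - (19 + 1287))**2 = (254781/182959 - 1*1306)**2 = (254781/182959 - 1306)**2 = (-238689673/182959)**2 = 56972759996846929/33473995681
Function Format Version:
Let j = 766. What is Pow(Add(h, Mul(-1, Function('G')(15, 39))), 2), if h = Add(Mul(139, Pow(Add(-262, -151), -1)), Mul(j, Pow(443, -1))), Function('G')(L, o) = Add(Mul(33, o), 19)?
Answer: Rational(56972759996846929, 33473995681) ≈ 1.7020e+6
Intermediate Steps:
Function('G')(L, o) = Add(19, Mul(33, o))
h = Rational(254781, 182959) (h = Add(Mul(139, Pow(Add(-262, -151), -1)), Mul(766, Pow(443, -1))) = Add(Mul(139, Pow(-413, -1)), Mul(766, Rational(1, 443))) = Add(Mul(139, Rational(-1, 413)), Rational(766, 443)) = Add(Rational(-139, 413), Rational(766, 443)) = Rational(254781, 182959) ≈ 1.3926)
Pow(Add(h, Mul(-1, Function('G')(15, 39))), 2) = Pow(Add(Rational(254781, 182959), Mul(-1, Add(19, Mul(33, 39)))), 2) = Pow(Add(Rational(254781, 182959), Mul(-1, Add(19, 1287))), 2) = Pow(Add(Rational(254781, 182959), Mul(-1, 1306)), 2) = Pow(Add(Rational(254781, 182959), -1306), 2) = Pow(Rational(-238689673, 182959), 2) = Rational(56972759996846929, 33473995681)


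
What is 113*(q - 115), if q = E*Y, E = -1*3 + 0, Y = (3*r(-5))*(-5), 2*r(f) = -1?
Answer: -31075/2 ≈ -15538.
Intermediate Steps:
r(f) = -½ (r(f) = (½)*(-1) = -½)
Y = 15/2 (Y = (3*(-½))*(-5) = -3/2*(-5) = 15/2 ≈ 7.5000)
E = -3 (E = -3 + 0 = -3)
q = -45/2 (q = -3*15/2 = -45/2 ≈ -22.500)
113*(q - 115) = 113*(-45/2 - 115) = 113*(-275/2) = -31075/2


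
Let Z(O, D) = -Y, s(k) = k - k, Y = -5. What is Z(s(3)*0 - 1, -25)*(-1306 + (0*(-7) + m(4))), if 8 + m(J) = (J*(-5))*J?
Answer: -6970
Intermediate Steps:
s(k) = 0
Z(O, D) = 5 (Z(O, D) = -1*(-5) = 5)
m(J) = -8 - 5*J**2 (m(J) = -8 + (J*(-5))*J = -8 + (-5*J)*J = -8 - 5*J**2)
Z(s(3)*0 - 1, -25)*(-1306 + (0*(-7) + m(4))) = 5*(-1306 + (0*(-7) + (-8 - 5*4**2))) = 5*(-1306 + (0 + (-8 - 5*16))) = 5*(-1306 + (0 + (-8 - 80))) = 5*(-1306 + (0 - 88)) = 5*(-1306 - 88) = 5*(-1394) = -6970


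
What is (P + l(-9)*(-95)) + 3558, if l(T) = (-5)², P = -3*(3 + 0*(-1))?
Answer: 1174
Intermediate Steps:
P = -9 (P = -3*(3 + 0) = -3*3 = -9)
l(T) = 25
(P + l(-9)*(-95)) + 3558 = (-9 + 25*(-95)) + 3558 = (-9 - 2375) + 3558 = -2384 + 3558 = 1174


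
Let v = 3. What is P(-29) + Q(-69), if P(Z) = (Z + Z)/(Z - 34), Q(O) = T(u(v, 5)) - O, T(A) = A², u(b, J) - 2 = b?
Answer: 5980/63 ≈ 94.921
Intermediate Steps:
u(b, J) = 2 + b
Q(O) = 25 - O (Q(O) = (2 + 3)² - O = 5² - O = 25 - O)
P(Z) = 2*Z/(-34 + Z) (P(Z) = (2*Z)/(-34 + Z) = 2*Z/(-34 + Z))
P(-29) + Q(-69) = 2*(-29)/(-34 - 29) + (25 - 1*(-69)) = 2*(-29)/(-63) + (25 + 69) = 2*(-29)*(-1/63) + 94 = 58/63 + 94 = 5980/63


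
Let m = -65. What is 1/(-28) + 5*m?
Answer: -9101/28 ≈ -325.04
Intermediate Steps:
1/(-28) + 5*m = 1/(-28) + 5*(-65) = -1/28 - 325 = -9101/28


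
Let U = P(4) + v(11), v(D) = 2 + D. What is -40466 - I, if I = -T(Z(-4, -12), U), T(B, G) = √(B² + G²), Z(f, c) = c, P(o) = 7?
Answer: -40466 + 4*√34 ≈ -40443.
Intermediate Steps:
U = 20 (U = 7 + (2 + 11) = 7 + 13 = 20)
I = -4*√34 (I = -√((-12)² + 20²) = -√(144 + 400) = -√544 = -4*√34 ≈ -23.324)
-40466 - I = -40466 - (-4)*√34 = -40466 + 4*√34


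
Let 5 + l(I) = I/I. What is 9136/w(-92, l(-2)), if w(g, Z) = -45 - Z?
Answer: -9136/41 ≈ -222.83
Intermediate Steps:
l(I) = -4 (l(I) = -5 + I/I = -5 + 1 = -4)
9136/w(-92, l(-2)) = 9136/(-45 - 1*(-4)) = 9136/(-45 + 4) = 9136/(-41) = 9136*(-1/41) = -9136/41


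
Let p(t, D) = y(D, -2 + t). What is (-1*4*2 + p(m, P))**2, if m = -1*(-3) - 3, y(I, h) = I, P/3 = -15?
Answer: 2809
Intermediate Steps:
P = -45 (P = 3*(-15) = -45)
m = 0 (m = 3 - 3 = 0)
p(t, D) = D
(-1*4*2 + p(m, P))**2 = (-1*4*2 - 45)**2 = (-4*2 - 45)**2 = (-8 - 45)**2 = (-53)**2 = 2809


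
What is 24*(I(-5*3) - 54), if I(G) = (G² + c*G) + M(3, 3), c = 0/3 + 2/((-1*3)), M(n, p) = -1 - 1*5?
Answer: 4200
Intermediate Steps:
M(n, p) = -6 (M(n, p) = -1 - 5 = -6)
c = -⅔ (c = 0*(⅓) + 2/(-3) = 0 + 2*(-⅓) = 0 - ⅔ = -⅔ ≈ -0.66667)
I(G) = -6 + G² - 2*G/3 (I(G) = (G² - 2*G/3) - 6 = -6 + G² - 2*G/3)
24*(I(-5*3) - 54) = 24*((-6 + (-5*3)² - (-10)*3/3) - 54) = 24*((-6 + (-15)² - ⅔*(-15)) - 54) = 24*((-6 + 225 + 10) - 54) = 24*(229 - 54) = 24*175 = 4200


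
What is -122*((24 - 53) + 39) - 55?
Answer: -1275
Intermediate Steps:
-122*((24 - 53) + 39) - 55 = -122*(-29 + 39) - 55 = -122*10 - 55 = -1220 - 55 = -1275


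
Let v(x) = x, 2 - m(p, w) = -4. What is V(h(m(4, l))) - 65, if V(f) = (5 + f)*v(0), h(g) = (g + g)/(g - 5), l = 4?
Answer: -65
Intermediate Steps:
m(p, w) = 6 (m(p, w) = 2 - 1*(-4) = 2 + 4 = 6)
h(g) = 2*g/(-5 + g) (h(g) = (2*g)/(-5 + g) = 2*g/(-5 + g))
V(f) = 0 (V(f) = (5 + f)*0 = 0)
V(h(m(4, l))) - 65 = 0 - 65 = -65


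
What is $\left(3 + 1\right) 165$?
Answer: $660$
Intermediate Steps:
$\left(3 + 1\right) 165 = 4 \cdot 165 = 660$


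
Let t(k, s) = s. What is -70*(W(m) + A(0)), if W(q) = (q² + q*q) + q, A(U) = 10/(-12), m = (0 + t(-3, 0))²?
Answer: 175/3 ≈ 58.333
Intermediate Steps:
m = 0 (m = (0 + 0)² = 0² = 0)
A(U) = -⅚ (A(U) = 10*(-1/12) = -⅚)
W(q) = q + 2*q² (W(q) = (q² + q²) + q = 2*q² + q = q + 2*q²)
-70*(W(m) + A(0)) = -70*(0*(1 + 2*0) - ⅚) = -70*(0*(1 + 0) - ⅚) = -70*(0*1 - ⅚) = -70*(0 - ⅚) = -70*(-⅚) = 175/3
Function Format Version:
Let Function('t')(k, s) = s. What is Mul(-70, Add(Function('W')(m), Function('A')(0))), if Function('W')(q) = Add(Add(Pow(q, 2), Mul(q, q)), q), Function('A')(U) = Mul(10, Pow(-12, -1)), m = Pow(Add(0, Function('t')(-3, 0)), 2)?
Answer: Rational(175, 3) ≈ 58.333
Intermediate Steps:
m = 0 (m = Pow(Add(0, 0), 2) = Pow(0, 2) = 0)
Function('A')(U) = Rational(-5, 6) (Function('A')(U) = Mul(10, Rational(-1, 12)) = Rational(-5, 6))
Function('W')(q) = Add(q, Mul(2, Pow(q, 2))) (Function('W')(q) = Add(Add(Pow(q, 2), Pow(q, 2)), q) = Add(Mul(2, Pow(q, 2)), q) = Add(q, Mul(2, Pow(q, 2))))
Mul(-70, Add(Function('W')(m), Function('A')(0))) = Mul(-70, Add(Mul(0, Add(1, Mul(2, 0))), Rational(-5, 6))) = Mul(-70, Add(Mul(0, Add(1, 0)), Rational(-5, 6))) = Mul(-70, Add(Mul(0, 1), Rational(-5, 6))) = Mul(-70, Add(0, Rational(-5, 6))) = Mul(-70, Rational(-5, 6)) = Rational(175, 3)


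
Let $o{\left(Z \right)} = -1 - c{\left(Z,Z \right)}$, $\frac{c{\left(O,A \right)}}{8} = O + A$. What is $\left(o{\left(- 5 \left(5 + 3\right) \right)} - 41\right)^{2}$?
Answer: $357604$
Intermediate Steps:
$c{\left(O,A \right)} = 8 A + 8 O$ ($c{\left(O,A \right)} = 8 \left(O + A\right) = 8 \left(A + O\right) = 8 A + 8 O$)
$o{\left(Z \right)} = -1 - 16 Z$ ($o{\left(Z \right)} = -1 - \left(8 Z + 8 Z\right) = -1 - 16 Z$)
$\left(o{\left(- 5 \left(5 + 3\right) \right)} - 41\right)^{2} = \left(\left(-1 - 16 \left(- 5 \left(5 + 3\right)\right)\right) - 41\right)^{2} = \left(\left(-1 - 16 \left(\left(-5\right) 8\right)\right) - 41\right)^{2} = \left(\left(-1 - -640\right) - 41\right)^{2} = \left(\left(-1 + 640\right) - 41\right)^{2} = \left(639 - 41\right)^{2} = 598^{2} = 357604$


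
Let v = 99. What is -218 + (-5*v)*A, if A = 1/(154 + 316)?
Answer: -20591/94 ≈ -219.05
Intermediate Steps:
A = 1/470 ≈ 0.0021277
-218 + (-5*v)*A = -218 - 5*99*(1/470) = -218 - 495*1/470 = -218 - 99/94 = -20591/94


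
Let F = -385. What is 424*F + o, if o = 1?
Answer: -163239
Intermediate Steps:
424*F + o = 424*(-385) + 1 = -163240 + 1 = -163239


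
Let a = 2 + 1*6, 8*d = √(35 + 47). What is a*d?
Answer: √82 ≈ 9.0554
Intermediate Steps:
d = √82/8 (d = √(35 + 47)/8 = √82/8 ≈ 1.1319)
a = 8 (a = 2 + 6 = 8)
a*d = 8*(√82/8) = √82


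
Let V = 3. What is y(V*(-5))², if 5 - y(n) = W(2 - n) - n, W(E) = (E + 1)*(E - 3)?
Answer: 68644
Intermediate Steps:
W(E) = (1 + E)*(-3 + E)
y(n) = 12 - n - (2 - n)² (y(n) = 5 - ((-3 + (2 - n)² - 2*(2 - n)) - n) = 5 - ((-3 + (2 - n)² + (-4 + 2*n)) - n) = 5 - ((-7 + (2 - n)² + 2*n) - n) = 5 - (-7 + n + (2 - n)²) = 5 + (7 - n - (2 - n)²) = 12 - n - (2 - n)²)
y(V*(-5))² = (12 - 3*(-5) - (-2 + 3*(-5))²)² = (12 - 1*(-15) - (-2 - 15)²)² = (12 + 15 - 1*(-17)²)² = (12 + 15 - 1*289)² = (12 + 15 - 289)² = (-262)² = 68644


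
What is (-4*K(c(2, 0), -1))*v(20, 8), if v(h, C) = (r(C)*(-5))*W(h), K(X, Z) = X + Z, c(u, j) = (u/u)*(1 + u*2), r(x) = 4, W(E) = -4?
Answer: -1280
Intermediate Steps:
c(u, j) = 1 + 2*u (c(u, j) = 1*(1 + 2*u) = 1 + 2*u)
v(h, C) = 80 (v(h, C) = (4*(-5))*(-4) = -20*(-4) = 80)
(-4*K(c(2, 0), -1))*v(20, 8) = -4*((1 + 2*2) - 1)*80 = -4*((1 + 4) - 1)*80 = -4*(5 - 1)*80 = -4*4*80 = -16*80 = -1280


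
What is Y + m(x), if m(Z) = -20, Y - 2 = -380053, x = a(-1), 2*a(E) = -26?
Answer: -380071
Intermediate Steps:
a(E) = -13 (a(E) = (1/2)*(-26) = -13)
x = -13
Y = -380051 (Y = 2 - 380053 = -380051)
Y + m(x) = -380051 - 20 = -380071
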